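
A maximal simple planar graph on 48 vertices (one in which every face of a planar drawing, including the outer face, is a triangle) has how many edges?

138

In a plane triangulation 3F = 2E and V − E + F = 2, so E = 3V − 6 = 3·48 − 6 = 138.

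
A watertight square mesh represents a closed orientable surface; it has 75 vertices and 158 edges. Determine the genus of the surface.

3

Every face is a square and each edge borders two faces, so 4F = 2·158, giving F = 79.
χ = V − E + F = 75 − 158 + 79 = -4.
For a closed orientable surface χ = 2 − 2g, so g = (2 − (-4))/2 = 3.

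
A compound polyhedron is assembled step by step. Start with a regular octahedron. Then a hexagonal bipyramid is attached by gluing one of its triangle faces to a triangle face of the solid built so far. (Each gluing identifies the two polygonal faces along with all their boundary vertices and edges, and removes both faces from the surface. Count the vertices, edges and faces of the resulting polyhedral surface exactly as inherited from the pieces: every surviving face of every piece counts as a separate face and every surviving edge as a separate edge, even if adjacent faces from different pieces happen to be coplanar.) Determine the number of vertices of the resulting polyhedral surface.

11

A regular octahedron: V=6, E=12, F=8.
Attach a hexagonal bipyramid (V=8, E=18, F=12) along a 3-gon: merge 3 vertices and 3 edges, delete both glued faces → V=11, E=27, F=18.
Check: V − E + F = 11 − 27 + 18 = 2.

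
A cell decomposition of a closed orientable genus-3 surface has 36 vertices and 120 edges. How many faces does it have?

80

For a closed orientable surface of genus 3, χ = 2 − 2·3 = -4.
F = -4 − V + E = -4 − 36 + 120 = 80.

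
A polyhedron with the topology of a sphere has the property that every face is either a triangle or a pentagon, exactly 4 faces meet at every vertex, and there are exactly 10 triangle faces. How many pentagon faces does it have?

2

Let x be the number of pentagons; then F = 10 + x.
Edge–face incidences: 2E = 3·10 + 5·x = 30 + 5x.
Every vertex has degree 4, so 4V = 2E.
Euler: V − E + F = 2 ⇒ (2E)/4 − E + (10 + x) = 2.
Multiply by 8: 2·(2E) − 4·(2E) + 8·(10 + x) = 16, i.e. 80 + 8x − 2·(30 + 5x) = 16.
Collecting terms: −2x + 20 = 16, so −2x = −4, so x = 2.
Then 2E = 30 + 5·2 = 40, so E = 20, V = 2E/4 = 10, F = 10 + 2 = 12.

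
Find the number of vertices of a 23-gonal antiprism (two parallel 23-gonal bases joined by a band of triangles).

An antiprism on an n-gon has two n-gon caps and 2n triangles: V = 2·23 = 46, E = 4·23 = 92, F = 2·23 + 2 = 48.
Check: V − E + F = 46 − 92 + 48 = 2.

46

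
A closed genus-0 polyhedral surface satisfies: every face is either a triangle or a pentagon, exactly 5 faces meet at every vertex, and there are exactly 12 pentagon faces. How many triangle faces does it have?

Let x be the number of triangles; then F = 12 + x.
Edge–face incidences: 2E = 5·12 + 3·x = 60 + 3x.
Every vertex has degree 5, so 5V = 2E.
Euler: V − E + F = 2 ⇒ (2E)/5 − E + (12 + x) = 2.
Multiply by 10: 2·(2E) − 5·(2E) + 10·(12 + x) = 20, i.e. 120 + 10x − 3·(60 + 3x) = 20.
Collecting terms: x − 60 = 20, so x = 80.
Then 2E = 60 + 3·80 = 300, so E = 150, V = 2E/5 = 60, F = 12 + 80 = 92.

80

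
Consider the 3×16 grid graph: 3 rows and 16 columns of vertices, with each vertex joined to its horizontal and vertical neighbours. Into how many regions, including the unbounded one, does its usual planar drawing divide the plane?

31

The grid has V = 3·16 = 48 vertices and E = 3·15 + 16·2 = 77 edges.
F = 2 − V + E = 2 − 48 + 77 = 31.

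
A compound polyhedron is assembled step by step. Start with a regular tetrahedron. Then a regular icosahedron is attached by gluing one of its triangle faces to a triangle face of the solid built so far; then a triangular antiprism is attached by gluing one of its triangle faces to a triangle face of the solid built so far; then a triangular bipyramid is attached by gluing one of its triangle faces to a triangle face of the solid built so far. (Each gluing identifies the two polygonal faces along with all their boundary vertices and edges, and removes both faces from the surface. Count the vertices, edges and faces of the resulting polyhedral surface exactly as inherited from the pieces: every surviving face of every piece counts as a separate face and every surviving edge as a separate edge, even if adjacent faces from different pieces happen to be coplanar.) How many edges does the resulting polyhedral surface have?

A regular tetrahedron: V=4, E=6, F=4.
Attach a regular icosahedron (V=12, E=30, F=20) along a 3-gon: merge 3 vertices and 3 edges, delete both glued faces → V=13, E=33, F=22.
Attach a triangular antiprism (V=6, E=12, F=8) along a 3-gon: merge 3 vertices and 3 edges, delete both glued faces → V=16, E=42, F=28.
Attach a triangular bipyramid (V=5, E=9, F=6) along a 3-gon: merge 3 vertices and 3 edges, delete both glued faces → V=18, E=48, F=32.
Check: V − E + F = 18 − 48 + 32 = 2.

48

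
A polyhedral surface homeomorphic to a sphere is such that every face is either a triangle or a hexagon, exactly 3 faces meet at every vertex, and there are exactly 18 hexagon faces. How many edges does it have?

60

Let x be the number of triangles; then F = 18 + x.
Edge–face incidences: 2E = 6·18 + 3·x = 108 + 3x.
Every vertex has degree 3, so 3V = 2E.
Euler: V − E + F = 2 ⇒ (2E)/3 − E + (18 + x) = 2.
Multiply by 6: 2·(2E) − 3·(2E) + 6·(18 + x) = 12, i.e. 108 + 6x − (108 + 3x) = 12.
Collecting terms: 3x = 12, so x = 4.
Then 2E = 108 + 3·4 = 120, so E = 60, V = 2E/3 = 40, F = 18 + 4 = 22.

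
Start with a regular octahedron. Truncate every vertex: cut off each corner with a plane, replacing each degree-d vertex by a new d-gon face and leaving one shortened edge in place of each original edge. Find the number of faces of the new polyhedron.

14

The base solid has V = 6, E = 12, F = 8.
Truncation replaces each original edge-end by a new vertex, so V′ = 2E = 24.
Each original edge survives, and each old vertex of degree d contributes d new edges; summing degrees gives Σd = 2E, so E′ = E + 2E = 3E = 36.
Each original face survives and each original vertex becomes one new face: F′ = F + V = 14.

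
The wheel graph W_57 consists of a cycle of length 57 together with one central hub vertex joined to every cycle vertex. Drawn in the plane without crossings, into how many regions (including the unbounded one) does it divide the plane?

58

W_57 has V = 57 + 1 = 58 vertices and E = 2·57 = 114 edges.
By Euler's formula F = 2 − V + E = 2 − 58 + 114 = 58.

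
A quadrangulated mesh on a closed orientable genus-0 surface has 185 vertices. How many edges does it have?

χ = 2 − 2·0 = 2, and every face is a square so 4F = 2E.
V − E + F = 2 with E = 4F/2 gives 185 − (4/2 − 1)·F = 2, so F = 183 and E = 366.

366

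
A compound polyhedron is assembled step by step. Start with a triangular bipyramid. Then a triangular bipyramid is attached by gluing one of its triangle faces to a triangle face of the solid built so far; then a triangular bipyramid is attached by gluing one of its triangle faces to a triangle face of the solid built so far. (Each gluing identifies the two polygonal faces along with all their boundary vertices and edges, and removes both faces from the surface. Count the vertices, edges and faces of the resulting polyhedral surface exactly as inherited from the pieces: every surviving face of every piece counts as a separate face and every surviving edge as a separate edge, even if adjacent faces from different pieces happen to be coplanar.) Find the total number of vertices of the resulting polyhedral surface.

A triangular bipyramid: V=5, E=9, F=6.
Attach a triangular bipyramid (V=5, E=9, F=6) along a 3-gon: merge 3 vertices and 3 edges, delete both glued faces → V=7, E=15, F=10.
Attach a triangular bipyramid (V=5, E=9, F=6) along a 3-gon: merge 3 vertices and 3 edges, delete both glued faces → V=9, E=21, F=14.
Check: V − E + F = 9 − 21 + 14 = 2.

9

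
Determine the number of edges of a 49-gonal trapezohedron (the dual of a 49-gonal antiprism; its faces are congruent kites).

The n-trapezohedron (dual of the n-antiprism) has V = 2·49 + 2 = 100, E = 4·49 = 196, F = 2·49 = 98.

196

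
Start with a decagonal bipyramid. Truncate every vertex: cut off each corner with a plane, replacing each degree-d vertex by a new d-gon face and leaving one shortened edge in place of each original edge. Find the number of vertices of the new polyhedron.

60

The base solid has V = 12, E = 30, F = 20.
Truncation replaces each original edge-end by a new vertex, so V′ = 2E = 60.
Each original edge survives, and each old vertex of degree d contributes d new edges; summing degrees gives Σd = 2E, so E′ = E + 2E = 3E = 90.
Each original face survives and each original vertex becomes one new face: F′ = F + V = 32.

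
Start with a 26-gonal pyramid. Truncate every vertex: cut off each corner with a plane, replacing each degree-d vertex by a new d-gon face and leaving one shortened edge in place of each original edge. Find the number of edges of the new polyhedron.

The base solid has V = 27, E = 52, F = 27.
Truncation replaces each original edge-end by a new vertex, so V′ = 2E = 104.
Each original edge survives, and each old vertex of degree d contributes d new edges; summing degrees gives Σd = 2E, so E′ = E + 2E = 3E = 156.
Each original face survives and each original vertex becomes one new face: F′ = F + V = 54.

156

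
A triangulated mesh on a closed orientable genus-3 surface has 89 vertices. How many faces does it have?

186

χ = 2 − 2·3 = -4, and every face is a triangle so 3F = 2E.
V − E + F = -4 with E = 3F/2 gives 89 − (3/2 − 1)·F = -4, so F = 186 and E = 279.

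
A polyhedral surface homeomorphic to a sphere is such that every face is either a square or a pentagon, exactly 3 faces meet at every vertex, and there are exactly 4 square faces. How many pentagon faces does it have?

Let x be the number of pentagons; then F = 4 + x.
Edge–face incidences: 2E = 4·4 + 5·x = 16 + 5x.
Every vertex has degree 3, so 3V = 2E.
Euler: V − E + F = 2 ⇒ (2E)/3 − E + (4 + x) = 2.
Multiply by 6: 2·(2E) − 3·(2E) + 6·(4 + x) = 12, i.e. 24 + 6x − (16 + 5x) = 12.
Collecting terms: x + 8 = 12, so x = 4.
Then 2E = 16 + 5·4 = 36, so E = 18, V = 2E/3 = 12, F = 4 + 4 = 8.

4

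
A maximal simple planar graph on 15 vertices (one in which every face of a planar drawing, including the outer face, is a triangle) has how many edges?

In a plane triangulation 3F = 2E and V − E + F = 2, so E = 3V − 6 = 3·15 − 6 = 39.

39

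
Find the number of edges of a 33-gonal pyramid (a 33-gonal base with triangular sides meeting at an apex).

A pyramid on an n-gon base has one n-gon and n triangles: V = 33 + 1 = 34, E = 2·33 = 66, F = 33 + 1 = 34.

66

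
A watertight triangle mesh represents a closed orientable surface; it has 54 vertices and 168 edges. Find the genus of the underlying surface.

Every face is a triangle and each edge borders two faces, so 3F = 2·168, giving F = 112.
χ = V − E + F = 54 − 168 + 112 = -2.
For a closed orientable surface χ = 2 − 2g, so g = (2 − (-2))/2 = 2.

2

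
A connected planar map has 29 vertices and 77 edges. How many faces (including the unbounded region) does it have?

50

Euler's formula for a connected plane graph: V − E + F = 2, so F = 2 − 29 + 77 = 50.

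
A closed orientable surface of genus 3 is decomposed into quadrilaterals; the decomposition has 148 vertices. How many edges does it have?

304

χ = 2 − 2·3 = -4, and every face is a square so 4F = 2E.
V − E + F = -4 with E = 4F/2 gives 148 − (4/2 − 1)·F = -4, so F = 152 and E = 304.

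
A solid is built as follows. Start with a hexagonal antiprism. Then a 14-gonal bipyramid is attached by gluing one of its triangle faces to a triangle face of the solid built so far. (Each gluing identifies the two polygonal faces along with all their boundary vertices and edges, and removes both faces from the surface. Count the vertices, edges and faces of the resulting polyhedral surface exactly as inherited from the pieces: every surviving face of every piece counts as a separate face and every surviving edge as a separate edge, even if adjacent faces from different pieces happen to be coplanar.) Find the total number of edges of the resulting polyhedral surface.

A hexagonal antiprism: V=12, E=24, F=14.
Attach a 14-gonal bipyramid (V=16, E=42, F=28) along a 3-gon: merge 3 vertices and 3 edges, delete both glued faces → V=25, E=63, F=40.
Check: V − E + F = 25 − 63 + 40 = 2.

63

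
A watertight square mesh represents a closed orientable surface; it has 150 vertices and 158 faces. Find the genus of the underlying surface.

Every face is a square, so 2E = 4·158 = 632, giving E = 316.
χ = V − E + F = 150 − 316 + 158 = -8.
For a closed orientable surface χ = 2 − 2g, so g = (2 − (-8))/2 = 5.

5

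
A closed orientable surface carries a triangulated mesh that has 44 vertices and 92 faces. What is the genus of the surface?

2

Every face is a triangle, so 2E = 3·92 = 276, giving E = 138.
χ = V − E + F = 44 − 138 + 92 = -2.
For a closed orientable surface χ = 2 − 2g, so g = (2 − (-2))/2 = 2.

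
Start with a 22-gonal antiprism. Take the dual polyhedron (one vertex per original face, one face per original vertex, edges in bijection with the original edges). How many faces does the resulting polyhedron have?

44

The base solid has V = 44, E = 88, F = 46.
The dual swaps V and F and preserves E: V′ = F = 46, E′ = E = 88, F′ = V = 44.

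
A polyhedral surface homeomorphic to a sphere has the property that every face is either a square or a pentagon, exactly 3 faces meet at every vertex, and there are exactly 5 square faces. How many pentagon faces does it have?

Let x be the number of pentagons; then F = 5 + x.
Edge–face incidences: 2E = 4·5 + 5·x = 20 + 5x.
Every vertex has degree 3, so 3V = 2E.
Euler: V − E + F = 2 ⇒ (2E)/3 − E + (5 + x) = 2.
Multiply by 6: 2·(2E) − 3·(2E) + 6·(5 + x) = 12, i.e. 30 + 6x − (20 + 5x) = 12.
Collecting terms: x + 10 = 12, so x = 2.
Then 2E = 20 + 5·2 = 30, so E = 15, V = 2E/3 = 10, F = 5 + 2 = 7.

2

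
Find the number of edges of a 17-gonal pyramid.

34

A pyramid on an n-gon base has one n-gon and n triangles: V = 17 + 1 = 18, E = 2·17 = 34, F = 17 + 1 = 18.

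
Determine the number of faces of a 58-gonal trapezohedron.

116

The n-trapezohedron (dual of the n-antiprism) has V = 2·58 + 2 = 118, E = 4·58 = 232, F = 2·58 = 116.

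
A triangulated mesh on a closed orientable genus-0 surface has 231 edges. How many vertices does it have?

χ = 2 − 2·0 = 2, and every face is a triangle so 3F = 2E.
F = 2E/3 = 154. Then V = 2 + E − F = 2 + 231 − 154 = 79.

79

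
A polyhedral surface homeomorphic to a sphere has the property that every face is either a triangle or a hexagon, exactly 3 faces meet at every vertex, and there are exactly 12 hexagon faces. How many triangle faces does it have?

Let x be the number of triangles; then F = 12 + x.
Edge–face incidences: 2E = 6·12 + 3·x = 72 + 3x.
Every vertex has degree 3, so 3V = 2E.
Euler: V − E + F = 2 ⇒ (2E)/3 − E + (12 + x) = 2.
Multiply by 6: 2·(2E) − 3·(2E) + 6·(12 + x) = 12, i.e. 72 + 6x − (72 + 3x) = 12.
Collecting terms: 3x = 12, so x = 4.
Then 2E = 72 + 3·4 = 84, so E = 42, V = 2E/3 = 28, F = 12 + 4 = 16.

4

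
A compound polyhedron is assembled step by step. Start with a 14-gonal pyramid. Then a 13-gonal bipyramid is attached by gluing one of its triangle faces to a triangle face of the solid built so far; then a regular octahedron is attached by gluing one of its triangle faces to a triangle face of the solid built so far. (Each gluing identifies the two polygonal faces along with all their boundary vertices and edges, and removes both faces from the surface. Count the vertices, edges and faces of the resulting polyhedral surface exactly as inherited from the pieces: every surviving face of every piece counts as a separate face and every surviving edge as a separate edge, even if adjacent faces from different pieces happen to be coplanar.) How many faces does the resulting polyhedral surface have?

45

A 14-gonal pyramid: V=15, E=28, F=15.
Attach a 13-gonal bipyramid (V=15, E=39, F=26) along a 3-gon: merge 3 vertices and 3 edges, delete both glued faces → V=27, E=64, F=39.
Attach a regular octahedron (V=6, E=12, F=8) along a 3-gon: merge 3 vertices and 3 edges, delete both glued faces → V=30, E=73, F=45.
Check: V − E + F = 30 − 73 + 45 = 2.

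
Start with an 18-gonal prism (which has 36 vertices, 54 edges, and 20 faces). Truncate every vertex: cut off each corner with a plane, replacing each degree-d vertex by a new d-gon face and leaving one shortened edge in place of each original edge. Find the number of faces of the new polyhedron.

56

Truncation replaces each original edge-end by a new vertex, so V′ = 2E = 108.
Each original edge survives, and each old vertex of degree d contributes d new edges; summing degrees gives Σd = 2E, so E′ = E + 2E = 3E = 162.
Each original face survives and each original vertex becomes one new face: F′ = F + V = 56.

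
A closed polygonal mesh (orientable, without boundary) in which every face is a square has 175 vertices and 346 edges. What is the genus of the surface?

Every face is a square and each edge borders two faces, so 4F = 2·346, giving F = 173.
χ = V − E + F = 175 − 346 + 173 = 2.
For a closed orientable surface χ = 2 − 2g, so g = (2 − (2))/2 = 0.

0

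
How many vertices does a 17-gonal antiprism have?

34

An antiprism on an n-gon has two n-gon caps and 2n triangles: V = 2·17 = 34, E = 4·17 = 68, F = 2·17 + 2 = 36.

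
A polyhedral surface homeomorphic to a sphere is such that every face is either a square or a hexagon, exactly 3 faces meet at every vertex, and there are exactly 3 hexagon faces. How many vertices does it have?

Let x be the number of squares; then F = 3 + x.
Edge–face incidences: 2E = 6·3 + 4·x = 18 + 4x.
Every vertex has degree 3, so 3V = 2E.
Euler: V − E + F = 2 ⇒ (2E)/3 − E + (3 + x) = 2.
Multiply by 6: 2·(2E) − 3·(2E) + 6·(3 + x) = 12, i.e. 18 + 6x − (18 + 4x) = 12.
Collecting terms: 2x = 12, so x = 6.
Then 2E = 18 + 4·6 = 42, so E = 21, V = 2E/3 = 14, F = 3 + 6 = 9.

14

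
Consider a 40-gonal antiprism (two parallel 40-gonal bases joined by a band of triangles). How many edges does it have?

An antiprism on an n-gon has two n-gon caps and 2n triangles: V = 2·40 = 80, E = 4·40 = 160, F = 2·40 + 2 = 82.
Check: V − E + F = 80 − 160 + 82 = 2.

160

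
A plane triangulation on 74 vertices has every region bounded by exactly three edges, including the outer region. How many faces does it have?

144

In a plane triangulation 3F = 2E and V − E + F = 2, so F = 2V − 4 = 2·74 − 4 = 144.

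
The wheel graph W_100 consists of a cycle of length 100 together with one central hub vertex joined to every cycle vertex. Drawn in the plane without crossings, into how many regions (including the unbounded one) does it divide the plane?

101

W_100 has V = 100 + 1 = 101 vertices and E = 2·100 = 200 edges.
By Euler's formula F = 2 − V + E = 2 − 101 + 200 = 101.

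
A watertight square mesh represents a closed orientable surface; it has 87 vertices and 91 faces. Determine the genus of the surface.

3

Every face is a square, so 2E = 4·91 = 364, giving E = 182.
χ = V − E + F = 87 − 182 + 91 = -4.
For a closed orientable surface χ = 2 − 2g, so g = (2 − (-4))/2 = 3.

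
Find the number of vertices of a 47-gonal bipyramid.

A bipyramid over an n-gon has 2n triangular faces and n + 2 vertices: V = 47 + 2 = 49, E = 3·47 = 141, F = 2·47 = 94.

49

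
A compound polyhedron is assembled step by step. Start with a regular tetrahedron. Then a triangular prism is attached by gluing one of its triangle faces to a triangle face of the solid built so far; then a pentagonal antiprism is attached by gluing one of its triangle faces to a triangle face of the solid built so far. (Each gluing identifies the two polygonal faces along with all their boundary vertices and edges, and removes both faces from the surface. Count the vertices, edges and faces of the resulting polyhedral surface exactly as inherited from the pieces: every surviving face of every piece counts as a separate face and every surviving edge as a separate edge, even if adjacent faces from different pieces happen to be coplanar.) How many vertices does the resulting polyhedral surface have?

14

A regular tetrahedron: V=4, E=6, F=4.
Attach a triangular prism (V=6, E=9, F=5) along a 3-gon: merge 3 vertices and 3 edges, delete both glued faces → V=7, E=12, F=7.
Attach a pentagonal antiprism (V=10, E=20, F=12) along a 3-gon: merge 3 vertices and 3 edges, delete both glued faces → V=14, E=29, F=17.
Check: V − E + F = 14 − 29 + 17 = 2.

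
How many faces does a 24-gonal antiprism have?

An antiprism on an n-gon has two n-gon caps and 2n triangles: V = 2·24 = 48, E = 4·24 = 96, F = 2·24 + 2 = 50.
Check: V − E + F = 48 − 96 + 50 = 2.

50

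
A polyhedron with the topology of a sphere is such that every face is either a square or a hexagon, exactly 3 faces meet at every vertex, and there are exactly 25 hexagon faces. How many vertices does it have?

Let x be the number of squares; then F = 25 + x.
Edge–face incidences: 2E = 6·25 + 4·x = 150 + 4x.
Every vertex has degree 3, so 3V = 2E.
Euler: V − E + F = 2 ⇒ (2E)/3 − E + (25 + x) = 2.
Multiply by 6: 2·(2E) − 3·(2E) + 6·(25 + x) = 12, i.e. 150 + 6x − (150 + 4x) = 12.
Collecting terms: 2x = 12, so x = 6.
Then 2E = 150 + 4·6 = 174, so E = 87, V = 2E/3 = 58, F = 25 + 6 = 31.

58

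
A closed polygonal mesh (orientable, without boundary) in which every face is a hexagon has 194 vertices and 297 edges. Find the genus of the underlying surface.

3

Every face is a hexagon and each edge borders two faces, so 6F = 2·297, giving F = 99.
χ = V − E + F = 194 − 297 + 99 = -4.
For a closed orientable surface χ = 2 − 2g, so g = (2 − (-4))/2 = 3.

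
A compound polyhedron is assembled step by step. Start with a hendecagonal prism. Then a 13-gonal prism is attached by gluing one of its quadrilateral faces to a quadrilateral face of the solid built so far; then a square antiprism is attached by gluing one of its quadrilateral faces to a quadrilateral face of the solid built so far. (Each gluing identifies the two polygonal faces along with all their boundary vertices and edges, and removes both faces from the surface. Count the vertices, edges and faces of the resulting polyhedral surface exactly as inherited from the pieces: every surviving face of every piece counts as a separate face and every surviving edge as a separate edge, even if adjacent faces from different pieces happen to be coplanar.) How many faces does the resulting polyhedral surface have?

A hendecagonal prism: V=22, E=33, F=13.
Attach a 13-gonal prism (V=26, E=39, F=15) along a 4-gon: merge 4 vertices and 4 edges, delete both glued faces → V=44, E=68, F=26.
Attach a square antiprism (V=8, E=16, F=10) along a 4-gon: merge 4 vertices and 4 edges, delete both glued faces → V=48, E=80, F=34.
Check: V − E + F = 48 − 80 + 34 = 2.

34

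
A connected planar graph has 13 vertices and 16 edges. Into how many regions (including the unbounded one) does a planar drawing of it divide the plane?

Euler's formula for a connected plane graph: V − E + F = 2, so F = 2 − 13 + 16 = 5.

5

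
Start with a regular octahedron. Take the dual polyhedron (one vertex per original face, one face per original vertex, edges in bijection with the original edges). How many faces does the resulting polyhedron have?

The base solid has V = 6, E = 12, F = 8.
The dual swaps V and F and preserves E: V′ = F = 8, E′ = E = 12, F′ = V = 6.

6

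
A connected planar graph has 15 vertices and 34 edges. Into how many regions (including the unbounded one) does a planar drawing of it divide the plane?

21

Euler's formula for a connected plane graph: V − E + F = 2, so F = 2 − 15 + 34 = 21.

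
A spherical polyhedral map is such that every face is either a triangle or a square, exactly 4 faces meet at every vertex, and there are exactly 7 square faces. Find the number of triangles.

8

Let x be the number of triangles; then F = 7 + x.
Edge–face incidences: 2E = 4·7 + 3·x = 28 + 3x.
Every vertex has degree 4, so 4V = 2E.
Euler: V − E + F = 2 ⇒ (2E)/4 − E + (7 + x) = 2.
Multiply by 8: 2·(2E) − 4·(2E) + 8·(7 + x) = 16, i.e. 56 + 8x − 2·(28 + 3x) = 16.
Collecting terms: 2x = 16, so x = 8.
Then 2E = 28 + 3·8 = 52, so E = 26, V = 2E/4 = 13, F = 7 + 8 = 15.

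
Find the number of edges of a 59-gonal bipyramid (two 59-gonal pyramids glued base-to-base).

177

A bipyramid over an n-gon has 2n triangular faces and n + 2 vertices: V = 59 + 2 = 61, E = 3·59 = 177, F = 2·59 = 118.
Check: V − E + F = 61 − 177 + 118 = 2.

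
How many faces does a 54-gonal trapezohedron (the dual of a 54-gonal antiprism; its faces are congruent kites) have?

108

The n-trapezohedron (dual of the n-antiprism) has V = 2·54 + 2 = 110, E = 4·54 = 216, F = 2·54 = 108.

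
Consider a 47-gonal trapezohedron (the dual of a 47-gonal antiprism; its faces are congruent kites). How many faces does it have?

94

The n-trapezohedron (dual of the n-antiprism) has V = 2·47 + 2 = 96, E = 4·47 = 188, F = 2·47 = 94.
Check: V − E + F = 96 − 188 + 94 = 2.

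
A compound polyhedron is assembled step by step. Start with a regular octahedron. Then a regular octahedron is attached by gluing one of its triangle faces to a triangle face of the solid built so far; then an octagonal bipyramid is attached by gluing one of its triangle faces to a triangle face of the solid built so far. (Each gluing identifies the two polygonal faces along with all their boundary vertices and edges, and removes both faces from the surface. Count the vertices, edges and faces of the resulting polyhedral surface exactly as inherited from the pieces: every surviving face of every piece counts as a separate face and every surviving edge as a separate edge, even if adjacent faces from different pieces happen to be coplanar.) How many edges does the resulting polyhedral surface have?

42

A regular octahedron: V=6, E=12, F=8.
Attach a regular octahedron (V=6, E=12, F=8) along a 3-gon: merge 3 vertices and 3 edges, delete both glued faces → V=9, E=21, F=14.
Attach an octagonal bipyramid (V=10, E=24, F=16) along a 3-gon: merge 3 vertices and 3 edges, delete both glued faces → V=16, E=42, F=28.
Check: V − E + F = 16 − 42 + 28 = 2.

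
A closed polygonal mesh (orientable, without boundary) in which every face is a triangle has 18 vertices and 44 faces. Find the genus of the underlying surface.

Every face is a triangle, so 2E = 3·44 = 132, giving E = 66.
χ = V − E + F = 18 − 66 + 44 = -4.
For a closed orientable surface χ = 2 − 2g, so g = (2 − (-4))/2 = 3.

3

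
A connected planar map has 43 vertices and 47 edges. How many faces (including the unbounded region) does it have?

Euler's formula for a connected plane graph: V − E + F = 2, so F = 2 − 43 + 47 = 6.

6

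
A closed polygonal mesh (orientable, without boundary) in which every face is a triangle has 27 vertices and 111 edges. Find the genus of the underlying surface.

6

Every face is a triangle and each edge borders two faces, so 3F = 2·111, giving F = 74.
χ = V − E + F = 27 − 111 + 74 = -10.
For a closed orientable surface χ = 2 − 2g, so g = (2 − (-10))/2 = 6.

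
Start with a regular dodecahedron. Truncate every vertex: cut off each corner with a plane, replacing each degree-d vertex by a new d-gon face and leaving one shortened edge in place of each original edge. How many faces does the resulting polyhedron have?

The base solid has V = 20, E = 30, F = 12.
Truncation replaces each original edge-end by a new vertex, so V′ = 2E = 60.
Each original edge survives, and each old vertex of degree d contributes d new edges; summing degrees gives Σd = 2E, so E′ = E + 2E = 3E = 90.
Each original face survives and each original vertex becomes one new face: F′ = F + V = 32.

32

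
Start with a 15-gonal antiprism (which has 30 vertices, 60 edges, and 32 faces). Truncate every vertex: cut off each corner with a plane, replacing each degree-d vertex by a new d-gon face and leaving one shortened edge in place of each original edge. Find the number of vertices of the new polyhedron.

Truncation replaces each original edge-end by a new vertex, so V′ = 2E = 120.
Each original edge survives, and each old vertex of degree d contributes d new edges; summing degrees gives Σd = 2E, so E′ = E + 2E = 3E = 180.
Each original face survives and each original vertex becomes one new face: F′ = F + V = 62.

120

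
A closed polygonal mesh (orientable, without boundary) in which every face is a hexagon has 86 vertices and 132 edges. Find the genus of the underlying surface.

2

Every face is a hexagon and each edge borders two faces, so 6F = 2·132, giving F = 44.
χ = V − E + F = 86 − 132 + 44 = -2.
For a closed orientable surface χ = 2 − 2g, so g = (2 − (-2))/2 = 2.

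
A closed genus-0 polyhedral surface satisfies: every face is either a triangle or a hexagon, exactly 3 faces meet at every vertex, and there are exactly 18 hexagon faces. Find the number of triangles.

Let x be the number of triangles; then F = 18 + x.
Edge–face incidences: 2E = 6·18 + 3·x = 108 + 3x.
Every vertex has degree 3, so 3V = 2E.
Euler: V − E + F = 2 ⇒ (2E)/3 − E + (18 + x) = 2.
Multiply by 6: 2·(2E) − 3·(2E) + 6·(18 + x) = 12, i.e. 108 + 6x − (108 + 3x) = 12.
Collecting terms: 3x = 12, so x = 4.
Then 2E = 108 + 3·4 = 120, so E = 60, V = 2E/3 = 40, F = 18 + 4 = 22.

4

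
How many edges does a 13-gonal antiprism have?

An antiprism on an n-gon has two n-gon caps and 2n triangles: V = 2·13 = 26, E = 4·13 = 52, F = 2·13 + 2 = 28.
Check: V − E + F = 26 − 52 + 28 = 2.

52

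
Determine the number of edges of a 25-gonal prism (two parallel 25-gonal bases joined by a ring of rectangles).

75

A prism on an n-gon has two n-gon bases and n rectangular sides: V = 2·25 = 50, E = 3·25 = 75, F = 25 + 2 = 27.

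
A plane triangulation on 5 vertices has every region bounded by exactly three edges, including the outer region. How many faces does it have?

In a plane triangulation 3F = 2E and V − E + F = 2, so F = 2V − 4 = 2·5 − 4 = 6.

6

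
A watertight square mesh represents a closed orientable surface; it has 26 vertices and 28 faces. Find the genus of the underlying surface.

Every face is a square, so 2E = 4·28 = 112, giving E = 56.
χ = V − E + F = 26 − 56 + 28 = -2.
For a closed orientable surface χ = 2 − 2g, so g = (2 − (-2))/2 = 2.

2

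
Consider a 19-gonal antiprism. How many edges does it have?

76

An antiprism on an n-gon has two n-gon caps and 2n triangles: V = 2·19 = 38, E = 4·19 = 76, F = 2·19 + 2 = 40.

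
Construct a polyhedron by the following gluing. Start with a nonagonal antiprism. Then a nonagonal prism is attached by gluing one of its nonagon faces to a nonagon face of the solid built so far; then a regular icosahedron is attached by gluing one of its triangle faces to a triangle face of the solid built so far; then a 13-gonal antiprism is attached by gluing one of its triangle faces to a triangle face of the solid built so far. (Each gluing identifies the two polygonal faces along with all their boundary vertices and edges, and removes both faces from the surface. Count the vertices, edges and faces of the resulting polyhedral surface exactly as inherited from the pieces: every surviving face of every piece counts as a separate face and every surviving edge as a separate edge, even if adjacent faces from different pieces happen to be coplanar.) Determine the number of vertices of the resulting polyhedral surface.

A nonagonal antiprism: V=18, E=36, F=20.
Attach a nonagonal prism (V=18, E=27, F=11) along a 9-gon: merge 9 vertices and 9 edges, delete both glued faces → V=27, E=54, F=29.
Attach a regular icosahedron (V=12, E=30, F=20) along a 3-gon: merge 3 vertices and 3 edges, delete both glued faces → V=36, E=81, F=47.
Attach a 13-gonal antiprism (V=26, E=52, F=28) along a 3-gon: merge 3 vertices and 3 edges, delete both glued faces → V=59, E=130, F=73.
Check: V − E + F = 59 − 130 + 73 = 2.

59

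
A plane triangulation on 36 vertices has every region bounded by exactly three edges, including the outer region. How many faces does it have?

68

In a plane triangulation 3F = 2E and V − E + F = 2, so F = 2V − 4 = 2·36 − 4 = 68.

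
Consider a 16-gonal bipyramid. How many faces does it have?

A bipyramid over an n-gon has 2n triangular faces and n + 2 vertices: V = 16 + 2 = 18, E = 3·16 = 48, F = 2·16 = 32.
Check: V − E + F = 18 − 48 + 32 = 2.

32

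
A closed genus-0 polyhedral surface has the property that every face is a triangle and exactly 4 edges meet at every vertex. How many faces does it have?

8

Each face has 3 edges and each edge borders two faces, so 2E = 3F.
Each vertex has degree 4, so 4V = 2E and hence V = 3F/4.
Euler: V − E + F = 2 ⇒ (3F/4) − (3F/2) + F = 2.
Multiply by 8: (6 − 12 + 8)F = 16, i.e. 2F = 16.
So F = 8, E = 3·8/2 = 12, V = 3·8/4 = 6.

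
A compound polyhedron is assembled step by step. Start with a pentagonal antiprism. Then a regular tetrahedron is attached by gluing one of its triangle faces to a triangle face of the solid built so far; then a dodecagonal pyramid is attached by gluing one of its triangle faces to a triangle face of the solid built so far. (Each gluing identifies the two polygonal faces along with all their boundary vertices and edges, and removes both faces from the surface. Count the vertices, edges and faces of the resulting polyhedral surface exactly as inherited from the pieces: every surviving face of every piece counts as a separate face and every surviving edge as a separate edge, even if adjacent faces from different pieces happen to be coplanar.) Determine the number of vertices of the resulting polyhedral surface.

21

A pentagonal antiprism: V=10, E=20, F=12.
Attach a regular tetrahedron (V=4, E=6, F=4) along a 3-gon: merge 3 vertices and 3 edges, delete both glued faces → V=11, E=23, F=14.
Attach a dodecagonal pyramid (V=13, E=24, F=13) along a 3-gon: merge 3 vertices and 3 edges, delete both glued faces → V=21, E=44, F=25.
Check: V − E + F = 21 − 44 + 25 = 2.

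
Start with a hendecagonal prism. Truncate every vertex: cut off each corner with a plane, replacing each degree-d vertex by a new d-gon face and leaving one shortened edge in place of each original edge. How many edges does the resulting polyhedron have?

The base solid has V = 22, E = 33, F = 13.
Truncation replaces each original edge-end by a new vertex, so V′ = 2E = 66.
Each original edge survives, and each old vertex of degree d contributes d new edges; summing degrees gives Σd = 2E, so E′ = E + 2E = 3E = 99.
Each original face survives and each original vertex becomes one new face: F′ = F + V = 35.

99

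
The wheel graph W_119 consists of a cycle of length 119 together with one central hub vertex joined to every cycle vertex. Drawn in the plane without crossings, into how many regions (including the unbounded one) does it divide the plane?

W_119 has V = 119 + 1 = 120 vertices and E = 2·119 = 238 edges.
By Euler's formula F = 2 − V + E = 2 − 120 + 238 = 120.

120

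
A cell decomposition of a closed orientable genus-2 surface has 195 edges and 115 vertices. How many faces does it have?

For a closed orientable surface of genus 2, χ = 2 − 2·2 = -2.
F = -2 − V + E = -2 − 115 + 195 = 78.

78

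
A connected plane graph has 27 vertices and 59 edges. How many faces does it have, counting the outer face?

34

Euler's formula for a connected plane graph: V − E + F = 2, so F = 2 − 27 + 59 = 34.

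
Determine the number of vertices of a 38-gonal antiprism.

76

An antiprism on an n-gon has two n-gon caps and 2n triangles: V = 2·38 = 76, E = 4·38 = 152, F = 2·38 + 2 = 78.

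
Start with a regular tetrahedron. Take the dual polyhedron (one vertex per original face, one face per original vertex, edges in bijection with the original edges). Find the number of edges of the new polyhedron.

6

The base solid has V = 4, E = 6, F = 4.
The dual swaps V and F and preserves E: V′ = F = 4, E′ = E = 6, F′ = V = 4.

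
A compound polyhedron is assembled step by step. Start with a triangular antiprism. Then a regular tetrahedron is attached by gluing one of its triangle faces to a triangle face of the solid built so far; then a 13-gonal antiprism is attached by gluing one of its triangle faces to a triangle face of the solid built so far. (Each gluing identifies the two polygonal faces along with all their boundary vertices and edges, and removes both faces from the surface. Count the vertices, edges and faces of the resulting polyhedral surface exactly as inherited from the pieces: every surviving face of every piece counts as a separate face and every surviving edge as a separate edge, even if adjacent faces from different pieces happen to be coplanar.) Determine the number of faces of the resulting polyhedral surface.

A triangular antiprism: V=6, E=12, F=8.
Attach a regular tetrahedron (V=4, E=6, F=4) along a 3-gon: merge 3 vertices and 3 edges, delete both glued faces → V=7, E=15, F=10.
Attach a 13-gonal antiprism (V=26, E=52, F=28) along a 3-gon: merge 3 vertices and 3 edges, delete both glued faces → V=30, E=64, F=36.
Check: V − E + F = 30 − 64 + 36 = 2.

36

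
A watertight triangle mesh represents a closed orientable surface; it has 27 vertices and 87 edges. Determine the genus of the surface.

Every face is a triangle and each edge borders two faces, so 3F = 2·87, giving F = 58.
χ = V − E + F = 27 − 87 + 58 = -2.
For a closed orientable surface χ = 2 − 2g, so g = (2 − (-2))/2 = 2.

2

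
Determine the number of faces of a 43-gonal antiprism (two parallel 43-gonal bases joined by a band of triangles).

An antiprism on an n-gon has two n-gon caps and 2n triangles: V = 2·43 = 86, E = 4·43 = 172, F = 2·43 + 2 = 88.

88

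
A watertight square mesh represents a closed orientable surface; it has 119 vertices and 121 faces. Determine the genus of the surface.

Every face is a square, so 2E = 4·121 = 484, giving E = 242.
χ = V − E + F = 119 − 242 + 121 = -2.
For a closed orientable surface χ = 2 − 2g, so g = (2 − (-2))/2 = 2.

2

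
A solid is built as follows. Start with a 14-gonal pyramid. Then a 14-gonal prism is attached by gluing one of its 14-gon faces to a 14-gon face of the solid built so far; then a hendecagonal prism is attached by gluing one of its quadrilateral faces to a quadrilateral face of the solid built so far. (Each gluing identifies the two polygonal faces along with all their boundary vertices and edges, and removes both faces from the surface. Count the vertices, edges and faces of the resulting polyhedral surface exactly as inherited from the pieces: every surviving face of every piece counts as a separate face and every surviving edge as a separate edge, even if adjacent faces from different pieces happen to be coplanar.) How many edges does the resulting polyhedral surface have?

85

A 14-gonal pyramid: V=15, E=28, F=15.
Attach a 14-gonal prism (V=28, E=42, F=16) along a 14-gon: merge 14 vertices and 14 edges, delete both glued faces → V=29, E=56, F=29.
Attach a hendecagonal prism (V=22, E=33, F=13) along a 4-gon: merge 4 vertices and 4 edges, delete both glued faces → V=47, E=85, F=40.
Check: V − E + F = 47 − 85 + 40 = 2.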